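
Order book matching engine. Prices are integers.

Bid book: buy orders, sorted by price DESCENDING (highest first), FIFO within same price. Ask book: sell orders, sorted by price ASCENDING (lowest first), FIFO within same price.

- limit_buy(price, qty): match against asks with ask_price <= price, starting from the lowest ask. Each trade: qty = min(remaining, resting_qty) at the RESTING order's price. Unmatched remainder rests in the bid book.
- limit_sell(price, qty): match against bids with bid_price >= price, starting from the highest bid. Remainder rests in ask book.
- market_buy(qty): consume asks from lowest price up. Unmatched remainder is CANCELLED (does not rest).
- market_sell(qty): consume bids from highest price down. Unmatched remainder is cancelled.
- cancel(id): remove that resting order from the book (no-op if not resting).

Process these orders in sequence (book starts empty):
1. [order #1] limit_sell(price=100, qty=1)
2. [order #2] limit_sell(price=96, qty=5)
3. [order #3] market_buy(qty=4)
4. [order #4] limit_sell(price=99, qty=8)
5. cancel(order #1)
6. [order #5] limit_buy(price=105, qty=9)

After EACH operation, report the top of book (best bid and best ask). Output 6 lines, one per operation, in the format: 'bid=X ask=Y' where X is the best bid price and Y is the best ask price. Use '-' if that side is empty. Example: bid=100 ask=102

Answer: bid=- ask=100
bid=- ask=96
bid=- ask=96
bid=- ask=96
bid=- ask=96
bid=- ask=-

Derivation:
After op 1 [order #1] limit_sell(price=100, qty=1): fills=none; bids=[-] asks=[#1:1@100]
After op 2 [order #2] limit_sell(price=96, qty=5): fills=none; bids=[-] asks=[#2:5@96 #1:1@100]
After op 3 [order #3] market_buy(qty=4): fills=#3x#2:4@96; bids=[-] asks=[#2:1@96 #1:1@100]
After op 4 [order #4] limit_sell(price=99, qty=8): fills=none; bids=[-] asks=[#2:1@96 #4:8@99 #1:1@100]
After op 5 cancel(order #1): fills=none; bids=[-] asks=[#2:1@96 #4:8@99]
After op 6 [order #5] limit_buy(price=105, qty=9): fills=#5x#2:1@96 #5x#4:8@99; bids=[-] asks=[-]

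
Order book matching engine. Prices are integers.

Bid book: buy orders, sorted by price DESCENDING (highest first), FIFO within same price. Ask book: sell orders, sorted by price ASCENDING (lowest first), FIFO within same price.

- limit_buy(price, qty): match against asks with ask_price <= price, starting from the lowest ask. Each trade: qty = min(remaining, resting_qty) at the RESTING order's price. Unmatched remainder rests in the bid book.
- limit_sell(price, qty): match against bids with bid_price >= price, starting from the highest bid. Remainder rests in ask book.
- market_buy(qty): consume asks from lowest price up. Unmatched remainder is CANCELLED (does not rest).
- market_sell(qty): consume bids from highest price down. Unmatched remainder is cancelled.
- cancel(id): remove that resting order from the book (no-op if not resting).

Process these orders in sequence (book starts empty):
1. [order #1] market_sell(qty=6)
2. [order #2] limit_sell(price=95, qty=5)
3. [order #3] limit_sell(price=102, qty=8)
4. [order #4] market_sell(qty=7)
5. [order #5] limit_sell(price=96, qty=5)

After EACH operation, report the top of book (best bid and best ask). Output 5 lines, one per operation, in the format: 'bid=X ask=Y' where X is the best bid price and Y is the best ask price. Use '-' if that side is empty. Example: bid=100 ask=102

After op 1 [order #1] market_sell(qty=6): fills=none; bids=[-] asks=[-]
After op 2 [order #2] limit_sell(price=95, qty=5): fills=none; bids=[-] asks=[#2:5@95]
After op 3 [order #3] limit_sell(price=102, qty=8): fills=none; bids=[-] asks=[#2:5@95 #3:8@102]
After op 4 [order #4] market_sell(qty=7): fills=none; bids=[-] asks=[#2:5@95 #3:8@102]
After op 5 [order #5] limit_sell(price=96, qty=5): fills=none; bids=[-] asks=[#2:5@95 #5:5@96 #3:8@102]

Answer: bid=- ask=-
bid=- ask=95
bid=- ask=95
bid=- ask=95
bid=- ask=95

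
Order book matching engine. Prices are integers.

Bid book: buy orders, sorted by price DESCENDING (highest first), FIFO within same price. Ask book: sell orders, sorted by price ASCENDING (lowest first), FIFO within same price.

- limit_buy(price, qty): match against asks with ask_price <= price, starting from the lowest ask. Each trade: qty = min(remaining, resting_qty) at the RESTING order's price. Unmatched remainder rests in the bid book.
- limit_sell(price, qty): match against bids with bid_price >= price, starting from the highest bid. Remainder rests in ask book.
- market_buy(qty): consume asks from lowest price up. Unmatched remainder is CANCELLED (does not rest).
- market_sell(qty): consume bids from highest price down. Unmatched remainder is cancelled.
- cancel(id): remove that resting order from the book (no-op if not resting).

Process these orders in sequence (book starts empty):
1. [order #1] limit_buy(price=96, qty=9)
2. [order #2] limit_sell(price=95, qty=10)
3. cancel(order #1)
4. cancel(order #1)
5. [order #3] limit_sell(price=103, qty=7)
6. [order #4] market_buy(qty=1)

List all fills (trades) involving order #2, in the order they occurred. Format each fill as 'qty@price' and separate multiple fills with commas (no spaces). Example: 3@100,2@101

Answer: 9@96,1@95

Derivation:
After op 1 [order #1] limit_buy(price=96, qty=9): fills=none; bids=[#1:9@96] asks=[-]
After op 2 [order #2] limit_sell(price=95, qty=10): fills=#1x#2:9@96; bids=[-] asks=[#2:1@95]
After op 3 cancel(order #1): fills=none; bids=[-] asks=[#2:1@95]
After op 4 cancel(order #1): fills=none; bids=[-] asks=[#2:1@95]
After op 5 [order #3] limit_sell(price=103, qty=7): fills=none; bids=[-] asks=[#2:1@95 #3:7@103]
After op 6 [order #4] market_buy(qty=1): fills=#4x#2:1@95; bids=[-] asks=[#3:7@103]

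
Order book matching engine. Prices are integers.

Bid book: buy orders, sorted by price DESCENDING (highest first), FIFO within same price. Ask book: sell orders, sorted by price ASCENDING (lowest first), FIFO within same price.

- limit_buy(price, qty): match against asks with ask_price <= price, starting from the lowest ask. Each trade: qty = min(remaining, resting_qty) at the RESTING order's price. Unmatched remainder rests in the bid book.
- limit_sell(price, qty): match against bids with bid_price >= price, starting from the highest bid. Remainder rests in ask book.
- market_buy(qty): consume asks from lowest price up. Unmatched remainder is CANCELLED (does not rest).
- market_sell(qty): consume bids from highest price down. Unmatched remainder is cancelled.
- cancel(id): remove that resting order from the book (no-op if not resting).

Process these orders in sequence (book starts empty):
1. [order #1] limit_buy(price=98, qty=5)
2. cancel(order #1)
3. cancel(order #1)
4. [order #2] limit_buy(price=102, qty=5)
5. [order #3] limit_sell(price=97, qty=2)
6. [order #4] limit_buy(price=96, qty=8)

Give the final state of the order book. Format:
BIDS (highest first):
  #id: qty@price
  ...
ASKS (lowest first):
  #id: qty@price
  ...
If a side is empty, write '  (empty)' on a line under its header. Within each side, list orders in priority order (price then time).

Answer: BIDS (highest first):
  #2: 3@102
  #4: 8@96
ASKS (lowest first):
  (empty)

Derivation:
After op 1 [order #1] limit_buy(price=98, qty=5): fills=none; bids=[#1:5@98] asks=[-]
After op 2 cancel(order #1): fills=none; bids=[-] asks=[-]
After op 3 cancel(order #1): fills=none; bids=[-] asks=[-]
After op 4 [order #2] limit_buy(price=102, qty=5): fills=none; bids=[#2:5@102] asks=[-]
After op 5 [order #3] limit_sell(price=97, qty=2): fills=#2x#3:2@102; bids=[#2:3@102] asks=[-]
After op 6 [order #4] limit_buy(price=96, qty=8): fills=none; bids=[#2:3@102 #4:8@96] asks=[-]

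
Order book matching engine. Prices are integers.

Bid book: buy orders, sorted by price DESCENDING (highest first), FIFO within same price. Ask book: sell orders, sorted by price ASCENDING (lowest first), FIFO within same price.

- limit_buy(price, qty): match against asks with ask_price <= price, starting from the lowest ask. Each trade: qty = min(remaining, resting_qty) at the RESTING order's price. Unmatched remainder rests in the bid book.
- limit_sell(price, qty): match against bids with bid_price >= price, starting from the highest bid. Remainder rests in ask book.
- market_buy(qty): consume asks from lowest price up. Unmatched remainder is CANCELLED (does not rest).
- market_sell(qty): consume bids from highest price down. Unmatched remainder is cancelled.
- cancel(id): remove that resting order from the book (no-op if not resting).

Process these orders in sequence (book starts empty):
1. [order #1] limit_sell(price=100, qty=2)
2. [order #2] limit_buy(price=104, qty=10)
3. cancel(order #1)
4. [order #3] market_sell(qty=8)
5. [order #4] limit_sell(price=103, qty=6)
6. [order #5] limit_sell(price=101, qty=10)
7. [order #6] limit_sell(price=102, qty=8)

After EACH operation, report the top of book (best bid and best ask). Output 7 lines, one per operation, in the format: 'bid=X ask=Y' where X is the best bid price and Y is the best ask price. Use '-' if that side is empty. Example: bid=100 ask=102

After op 1 [order #1] limit_sell(price=100, qty=2): fills=none; bids=[-] asks=[#1:2@100]
After op 2 [order #2] limit_buy(price=104, qty=10): fills=#2x#1:2@100; bids=[#2:8@104] asks=[-]
After op 3 cancel(order #1): fills=none; bids=[#2:8@104] asks=[-]
After op 4 [order #3] market_sell(qty=8): fills=#2x#3:8@104; bids=[-] asks=[-]
After op 5 [order #4] limit_sell(price=103, qty=6): fills=none; bids=[-] asks=[#4:6@103]
After op 6 [order #5] limit_sell(price=101, qty=10): fills=none; bids=[-] asks=[#5:10@101 #4:6@103]
After op 7 [order #6] limit_sell(price=102, qty=8): fills=none; bids=[-] asks=[#5:10@101 #6:8@102 #4:6@103]

Answer: bid=- ask=100
bid=104 ask=-
bid=104 ask=-
bid=- ask=-
bid=- ask=103
bid=- ask=101
bid=- ask=101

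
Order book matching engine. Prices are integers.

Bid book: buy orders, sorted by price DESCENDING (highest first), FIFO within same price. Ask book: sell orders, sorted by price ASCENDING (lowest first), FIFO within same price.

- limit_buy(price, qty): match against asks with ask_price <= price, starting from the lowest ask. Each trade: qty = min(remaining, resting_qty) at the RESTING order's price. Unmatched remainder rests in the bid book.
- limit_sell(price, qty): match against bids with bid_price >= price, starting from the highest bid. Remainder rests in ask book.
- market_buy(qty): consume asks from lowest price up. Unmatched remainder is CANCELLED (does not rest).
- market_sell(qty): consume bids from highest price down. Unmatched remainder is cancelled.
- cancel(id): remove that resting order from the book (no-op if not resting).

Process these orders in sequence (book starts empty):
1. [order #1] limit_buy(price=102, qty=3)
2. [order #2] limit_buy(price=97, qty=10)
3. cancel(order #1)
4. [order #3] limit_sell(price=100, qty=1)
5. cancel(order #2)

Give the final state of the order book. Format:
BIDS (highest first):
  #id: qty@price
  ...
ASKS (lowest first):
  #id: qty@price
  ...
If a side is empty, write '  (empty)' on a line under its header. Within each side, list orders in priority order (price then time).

After op 1 [order #1] limit_buy(price=102, qty=3): fills=none; bids=[#1:3@102] asks=[-]
After op 2 [order #2] limit_buy(price=97, qty=10): fills=none; bids=[#1:3@102 #2:10@97] asks=[-]
After op 3 cancel(order #1): fills=none; bids=[#2:10@97] asks=[-]
After op 4 [order #3] limit_sell(price=100, qty=1): fills=none; bids=[#2:10@97] asks=[#3:1@100]
After op 5 cancel(order #2): fills=none; bids=[-] asks=[#3:1@100]

Answer: BIDS (highest first):
  (empty)
ASKS (lowest first):
  #3: 1@100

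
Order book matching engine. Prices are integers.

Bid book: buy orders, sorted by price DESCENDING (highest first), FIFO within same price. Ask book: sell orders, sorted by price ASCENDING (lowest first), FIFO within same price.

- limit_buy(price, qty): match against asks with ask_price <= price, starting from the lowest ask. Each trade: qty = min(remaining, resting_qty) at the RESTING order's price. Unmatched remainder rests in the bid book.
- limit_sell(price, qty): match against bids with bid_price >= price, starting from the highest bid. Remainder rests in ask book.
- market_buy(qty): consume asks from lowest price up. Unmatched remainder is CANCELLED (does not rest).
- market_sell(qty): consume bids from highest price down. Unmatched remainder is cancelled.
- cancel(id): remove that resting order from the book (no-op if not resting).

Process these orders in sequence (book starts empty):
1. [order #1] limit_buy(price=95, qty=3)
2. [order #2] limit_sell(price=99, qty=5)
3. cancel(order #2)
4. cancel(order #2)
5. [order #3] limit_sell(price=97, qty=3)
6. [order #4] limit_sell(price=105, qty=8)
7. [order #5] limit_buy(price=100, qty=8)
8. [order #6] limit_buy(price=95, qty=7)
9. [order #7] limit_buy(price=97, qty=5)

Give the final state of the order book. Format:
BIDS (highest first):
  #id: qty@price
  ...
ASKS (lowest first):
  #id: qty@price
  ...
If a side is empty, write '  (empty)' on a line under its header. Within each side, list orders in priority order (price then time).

Answer: BIDS (highest first):
  #5: 5@100
  #7: 5@97
  #1: 3@95
  #6: 7@95
ASKS (lowest first):
  #4: 8@105

Derivation:
After op 1 [order #1] limit_buy(price=95, qty=3): fills=none; bids=[#1:3@95] asks=[-]
After op 2 [order #2] limit_sell(price=99, qty=5): fills=none; bids=[#1:3@95] asks=[#2:5@99]
After op 3 cancel(order #2): fills=none; bids=[#1:3@95] asks=[-]
After op 4 cancel(order #2): fills=none; bids=[#1:3@95] asks=[-]
After op 5 [order #3] limit_sell(price=97, qty=3): fills=none; bids=[#1:3@95] asks=[#3:3@97]
After op 6 [order #4] limit_sell(price=105, qty=8): fills=none; bids=[#1:3@95] asks=[#3:3@97 #4:8@105]
After op 7 [order #5] limit_buy(price=100, qty=8): fills=#5x#3:3@97; bids=[#5:5@100 #1:3@95] asks=[#4:8@105]
After op 8 [order #6] limit_buy(price=95, qty=7): fills=none; bids=[#5:5@100 #1:3@95 #6:7@95] asks=[#4:8@105]
After op 9 [order #7] limit_buy(price=97, qty=5): fills=none; bids=[#5:5@100 #7:5@97 #1:3@95 #6:7@95] asks=[#4:8@105]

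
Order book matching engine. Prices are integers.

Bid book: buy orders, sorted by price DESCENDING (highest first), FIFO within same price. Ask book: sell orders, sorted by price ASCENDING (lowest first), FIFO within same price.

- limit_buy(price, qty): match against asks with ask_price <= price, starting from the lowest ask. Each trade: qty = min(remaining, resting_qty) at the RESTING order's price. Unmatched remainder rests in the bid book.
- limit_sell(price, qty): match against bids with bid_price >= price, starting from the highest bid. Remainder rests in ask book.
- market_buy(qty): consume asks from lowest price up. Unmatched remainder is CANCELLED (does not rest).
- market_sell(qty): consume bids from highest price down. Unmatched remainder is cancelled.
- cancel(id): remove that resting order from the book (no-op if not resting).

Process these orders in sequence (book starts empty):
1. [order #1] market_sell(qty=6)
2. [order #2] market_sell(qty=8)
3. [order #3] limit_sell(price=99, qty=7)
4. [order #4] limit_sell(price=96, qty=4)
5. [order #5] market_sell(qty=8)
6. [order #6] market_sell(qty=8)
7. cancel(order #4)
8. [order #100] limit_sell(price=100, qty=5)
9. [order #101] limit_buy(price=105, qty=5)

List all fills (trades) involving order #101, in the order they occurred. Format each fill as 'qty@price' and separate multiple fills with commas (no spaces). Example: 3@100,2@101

Answer: 5@99

Derivation:
After op 1 [order #1] market_sell(qty=6): fills=none; bids=[-] asks=[-]
After op 2 [order #2] market_sell(qty=8): fills=none; bids=[-] asks=[-]
After op 3 [order #3] limit_sell(price=99, qty=7): fills=none; bids=[-] asks=[#3:7@99]
After op 4 [order #4] limit_sell(price=96, qty=4): fills=none; bids=[-] asks=[#4:4@96 #3:7@99]
After op 5 [order #5] market_sell(qty=8): fills=none; bids=[-] asks=[#4:4@96 #3:7@99]
After op 6 [order #6] market_sell(qty=8): fills=none; bids=[-] asks=[#4:4@96 #3:7@99]
After op 7 cancel(order #4): fills=none; bids=[-] asks=[#3:7@99]
After op 8 [order #100] limit_sell(price=100, qty=5): fills=none; bids=[-] asks=[#3:7@99 #100:5@100]
After op 9 [order #101] limit_buy(price=105, qty=5): fills=#101x#3:5@99; bids=[-] asks=[#3:2@99 #100:5@100]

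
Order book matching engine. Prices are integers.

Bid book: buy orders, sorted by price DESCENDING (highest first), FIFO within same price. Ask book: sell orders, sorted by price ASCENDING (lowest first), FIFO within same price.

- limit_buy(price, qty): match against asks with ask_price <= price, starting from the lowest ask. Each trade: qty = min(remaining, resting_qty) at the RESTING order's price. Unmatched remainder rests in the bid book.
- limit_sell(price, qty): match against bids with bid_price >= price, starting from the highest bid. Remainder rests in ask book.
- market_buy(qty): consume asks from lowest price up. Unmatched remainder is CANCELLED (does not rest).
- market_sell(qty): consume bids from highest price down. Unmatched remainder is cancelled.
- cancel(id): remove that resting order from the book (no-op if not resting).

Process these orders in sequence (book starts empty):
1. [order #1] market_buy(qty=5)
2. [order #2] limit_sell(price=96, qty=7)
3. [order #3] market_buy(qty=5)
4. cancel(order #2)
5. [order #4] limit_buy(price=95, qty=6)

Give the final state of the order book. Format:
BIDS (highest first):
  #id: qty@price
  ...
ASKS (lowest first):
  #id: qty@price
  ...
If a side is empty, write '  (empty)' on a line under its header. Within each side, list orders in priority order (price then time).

Answer: BIDS (highest first):
  #4: 6@95
ASKS (lowest first):
  (empty)

Derivation:
After op 1 [order #1] market_buy(qty=5): fills=none; bids=[-] asks=[-]
After op 2 [order #2] limit_sell(price=96, qty=7): fills=none; bids=[-] asks=[#2:7@96]
After op 3 [order #3] market_buy(qty=5): fills=#3x#2:5@96; bids=[-] asks=[#2:2@96]
After op 4 cancel(order #2): fills=none; bids=[-] asks=[-]
After op 5 [order #4] limit_buy(price=95, qty=6): fills=none; bids=[#4:6@95] asks=[-]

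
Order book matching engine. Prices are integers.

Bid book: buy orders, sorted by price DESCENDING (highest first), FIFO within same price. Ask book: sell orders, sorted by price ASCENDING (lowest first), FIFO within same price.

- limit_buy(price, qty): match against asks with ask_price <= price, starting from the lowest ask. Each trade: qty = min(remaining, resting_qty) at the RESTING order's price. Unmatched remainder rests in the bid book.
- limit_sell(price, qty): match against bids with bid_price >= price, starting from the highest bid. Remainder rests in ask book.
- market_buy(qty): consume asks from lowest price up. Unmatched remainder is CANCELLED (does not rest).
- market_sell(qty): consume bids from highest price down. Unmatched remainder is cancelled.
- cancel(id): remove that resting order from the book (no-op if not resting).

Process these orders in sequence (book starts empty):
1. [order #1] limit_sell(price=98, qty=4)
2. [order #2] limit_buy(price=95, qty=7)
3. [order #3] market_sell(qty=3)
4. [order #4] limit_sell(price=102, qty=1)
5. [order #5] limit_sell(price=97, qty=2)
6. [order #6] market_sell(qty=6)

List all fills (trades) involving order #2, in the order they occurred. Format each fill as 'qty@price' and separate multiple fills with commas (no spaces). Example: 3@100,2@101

After op 1 [order #1] limit_sell(price=98, qty=4): fills=none; bids=[-] asks=[#1:4@98]
After op 2 [order #2] limit_buy(price=95, qty=7): fills=none; bids=[#2:7@95] asks=[#1:4@98]
After op 3 [order #3] market_sell(qty=3): fills=#2x#3:3@95; bids=[#2:4@95] asks=[#1:4@98]
After op 4 [order #4] limit_sell(price=102, qty=1): fills=none; bids=[#2:4@95] asks=[#1:4@98 #4:1@102]
After op 5 [order #5] limit_sell(price=97, qty=2): fills=none; bids=[#2:4@95] asks=[#5:2@97 #1:4@98 #4:1@102]
After op 6 [order #6] market_sell(qty=6): fills=#2x#6:4@95; bids=[-] asks=[#5:2@97 #1:4@98 #4:1@102]

Answer: 3@95,4@95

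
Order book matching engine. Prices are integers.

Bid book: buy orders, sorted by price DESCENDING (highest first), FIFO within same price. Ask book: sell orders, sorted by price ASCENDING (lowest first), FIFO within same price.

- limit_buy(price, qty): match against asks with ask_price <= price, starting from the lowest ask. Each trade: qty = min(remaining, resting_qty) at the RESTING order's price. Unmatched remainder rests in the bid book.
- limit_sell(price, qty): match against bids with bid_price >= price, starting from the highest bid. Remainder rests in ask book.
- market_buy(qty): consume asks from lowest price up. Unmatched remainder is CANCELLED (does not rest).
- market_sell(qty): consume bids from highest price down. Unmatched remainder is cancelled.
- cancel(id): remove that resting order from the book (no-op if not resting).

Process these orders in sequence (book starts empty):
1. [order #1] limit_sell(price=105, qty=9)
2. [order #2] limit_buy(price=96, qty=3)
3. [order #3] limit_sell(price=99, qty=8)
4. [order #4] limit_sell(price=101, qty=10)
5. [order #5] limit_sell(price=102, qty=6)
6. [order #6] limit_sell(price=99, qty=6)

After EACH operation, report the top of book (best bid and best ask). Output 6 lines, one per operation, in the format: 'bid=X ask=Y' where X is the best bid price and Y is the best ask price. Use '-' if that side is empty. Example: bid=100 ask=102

Answer: bid=- ask=105
bid=96 ask=105
bid=96 ask=99
bid=96 ask=99
bid=96 ask=99
bid=96 ask=99

Derivation:
After op 1 [order #1] limit_sell(price=105, qty=9): fills=none; bids=[-] asks=[#1:9@105]
After op 2 [order #2] limit_buy(price=96, qty=3): fills=none; bids=[#2:3@96] asks=[#1:9@105]
After op 3 [order #3] limit_sell(price=99, qty=8): fills=none; bids=[#2:3@96] asks=[#3:8@99 #1:9@105]
After op 4 [order #4] limit_sell(price=101, qty=10): fills=none; bids=[#2:3@96] asks=[#3:8@99 #4:10@101 #1:9@105]
After op 5 [order #5] limit_sell(price=102, qty=6): fills=none; bids=[#2:3@96] asks=[#3:8@99 #4:10@101 #5:6@102 #1:9@105]
After op 6 [order #6] limit_sell(price=99, qty=6): fills=none; bids=[#2:3@96] asks=[#3:8@99 #6:6@99 #4:10@101 #5:6@102 #1:9@105]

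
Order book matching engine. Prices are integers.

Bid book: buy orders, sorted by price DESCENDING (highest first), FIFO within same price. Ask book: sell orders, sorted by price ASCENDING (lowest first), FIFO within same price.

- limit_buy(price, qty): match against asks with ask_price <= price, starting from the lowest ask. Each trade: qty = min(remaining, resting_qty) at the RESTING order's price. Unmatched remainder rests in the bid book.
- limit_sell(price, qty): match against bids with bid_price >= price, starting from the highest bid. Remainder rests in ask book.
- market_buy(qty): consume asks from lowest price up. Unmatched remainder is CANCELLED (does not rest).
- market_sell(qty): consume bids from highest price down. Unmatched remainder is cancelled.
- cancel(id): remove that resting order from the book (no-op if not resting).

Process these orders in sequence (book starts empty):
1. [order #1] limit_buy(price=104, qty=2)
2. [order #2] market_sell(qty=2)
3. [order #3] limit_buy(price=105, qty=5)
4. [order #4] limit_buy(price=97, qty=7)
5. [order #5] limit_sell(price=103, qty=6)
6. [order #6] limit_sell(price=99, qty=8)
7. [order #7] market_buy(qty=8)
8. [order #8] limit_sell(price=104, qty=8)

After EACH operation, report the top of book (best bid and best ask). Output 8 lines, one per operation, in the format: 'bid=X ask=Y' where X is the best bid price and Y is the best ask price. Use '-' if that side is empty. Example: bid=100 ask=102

Answer: bid=104 ask=-
bid=- ask=-
bid=105 ask=-
bid=105 ask=-
bid=97 ask=103
bid=97 ask=99
bid=97 ask=103
bid=97 ask=103

Derivation:
After op 1 [order #1] limit_buy(price=104, qty=2): fills=none; bids=[#1:2@104] asks=[-]
After op 2 [order #2] market_sell(qty=2): fills=#1x#2:2@104; bids=[-] asks=[-]
After op 3 [order #3] limit_buy(price=105, qty=5): fills=none; bids=[#3:5@105] asks=[-]
After op 4 [order #4] limit_buy(price=97, qty=7): fills=none; bids=[#3:5@105 #4:7@97] asks=[-]
After op 5 [order #5] limit_sell(price=103, qty=6): fills=#3x#5:5@105; bids=[#4:7@97] asks=[#5:1@103]
After op 6 [order #6] limit_sell(price=99, qty=8): fills=none; bids=[#4:7@97] asks=[#6:8@99 #5:1@103]
After op 7 [order #7] market_buy(qty=8): fills=#7x#6:8@99; bids=[#4:7@97] asks=[#5:1@103]
After op 8 [order #8] limit_sell(price=104, qty=8): fills=none; bids=[#4:7@97] asks=[#5:1@103 #8:8@104]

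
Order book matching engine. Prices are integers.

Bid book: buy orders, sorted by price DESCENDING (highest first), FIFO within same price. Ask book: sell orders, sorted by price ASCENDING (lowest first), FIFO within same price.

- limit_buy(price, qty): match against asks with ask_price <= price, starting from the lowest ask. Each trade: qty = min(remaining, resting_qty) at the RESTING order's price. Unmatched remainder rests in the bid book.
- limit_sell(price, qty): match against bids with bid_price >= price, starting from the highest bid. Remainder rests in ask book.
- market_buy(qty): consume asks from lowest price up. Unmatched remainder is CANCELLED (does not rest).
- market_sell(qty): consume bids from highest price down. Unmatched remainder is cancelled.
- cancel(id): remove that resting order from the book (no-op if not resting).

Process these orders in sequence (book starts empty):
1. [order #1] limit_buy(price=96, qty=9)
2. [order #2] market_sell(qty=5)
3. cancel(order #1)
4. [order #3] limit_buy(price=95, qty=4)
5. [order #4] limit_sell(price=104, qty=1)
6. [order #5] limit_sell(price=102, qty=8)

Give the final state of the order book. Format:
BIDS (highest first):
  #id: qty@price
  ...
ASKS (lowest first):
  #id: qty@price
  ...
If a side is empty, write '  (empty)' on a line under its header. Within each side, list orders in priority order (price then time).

Answer: BIDS (highest first):
  #3: 4@95
ASKS (lowest first):
  #5: 8@102
  #4: 1@104

Derivation:
After op 1 [order #1] limit_buy(price=96, qty=9): fills=none; bids=[#1:9@96] asks=[-]
After op 2 [order #2] market_sell(qty=5): fills=#1x#2:5@96; bids=[#1:4@96] asks=[-]
After op 3 cancel(order #1): fills=none; bids=[-] asks=[-]
After op 4 [order #3] limit_buy(price=95, qty=4): fills=none; bids=[#3:4@95] asks=[-]
After op 5 [order #4] limit_sell(price=104, qty=1): fills=none; bids=[#3:4@95] asks=[#4:1@104]
After op 6 [order #5] limit_sell(price=102, qty=8): fills=none; bids=[#3:4@95] asks=[#5:8@102 #4:1@104]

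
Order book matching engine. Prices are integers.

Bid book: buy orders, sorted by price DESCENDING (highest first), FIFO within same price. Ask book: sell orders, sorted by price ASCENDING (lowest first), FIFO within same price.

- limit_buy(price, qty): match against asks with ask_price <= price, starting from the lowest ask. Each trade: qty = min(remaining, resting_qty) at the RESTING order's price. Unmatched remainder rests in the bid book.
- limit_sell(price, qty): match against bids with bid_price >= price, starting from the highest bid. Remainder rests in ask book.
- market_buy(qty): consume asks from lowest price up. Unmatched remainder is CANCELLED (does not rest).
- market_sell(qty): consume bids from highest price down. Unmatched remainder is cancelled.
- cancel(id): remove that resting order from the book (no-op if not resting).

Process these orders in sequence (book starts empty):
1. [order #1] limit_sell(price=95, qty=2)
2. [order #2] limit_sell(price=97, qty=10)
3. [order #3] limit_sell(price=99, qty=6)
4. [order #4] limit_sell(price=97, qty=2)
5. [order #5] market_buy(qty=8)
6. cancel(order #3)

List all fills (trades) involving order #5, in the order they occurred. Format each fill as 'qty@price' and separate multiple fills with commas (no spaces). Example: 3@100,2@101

Answer: 2@95,6@97

Derivation:
After op 1 [order #1] limit_sell(price=95, qty=2): fills=none; bids=[-] asks=[#1:2@95]
After op 2 [order #2] limit_sell(price=97, qty=10): fills=none; bids=[-] asks=[#1:2@95 #2:10@97]
After op 3 [order #3] limit_sell(price=99, qty=6): fills=none; bids=[-] asks=[#1:2@95 #2:10@97 #3:6@99]
After op 4 [order #4] limit_sell(price=97, qty=2): fills=none; bids=[-] asks=[#1:2@95 #2:10@97 #4:2@97 #3:6@99]
After op 5 [order #5] market_buy(qty=8): fills=#5x#1:2@95 #5x#2:6@97; bids=[-] asks=[#2:4@97 #4:2@97 #3:6@99]
After op 6 cancel(order #3): fills=none; bids=[-] asks=[#2:4@97 #4:2@97]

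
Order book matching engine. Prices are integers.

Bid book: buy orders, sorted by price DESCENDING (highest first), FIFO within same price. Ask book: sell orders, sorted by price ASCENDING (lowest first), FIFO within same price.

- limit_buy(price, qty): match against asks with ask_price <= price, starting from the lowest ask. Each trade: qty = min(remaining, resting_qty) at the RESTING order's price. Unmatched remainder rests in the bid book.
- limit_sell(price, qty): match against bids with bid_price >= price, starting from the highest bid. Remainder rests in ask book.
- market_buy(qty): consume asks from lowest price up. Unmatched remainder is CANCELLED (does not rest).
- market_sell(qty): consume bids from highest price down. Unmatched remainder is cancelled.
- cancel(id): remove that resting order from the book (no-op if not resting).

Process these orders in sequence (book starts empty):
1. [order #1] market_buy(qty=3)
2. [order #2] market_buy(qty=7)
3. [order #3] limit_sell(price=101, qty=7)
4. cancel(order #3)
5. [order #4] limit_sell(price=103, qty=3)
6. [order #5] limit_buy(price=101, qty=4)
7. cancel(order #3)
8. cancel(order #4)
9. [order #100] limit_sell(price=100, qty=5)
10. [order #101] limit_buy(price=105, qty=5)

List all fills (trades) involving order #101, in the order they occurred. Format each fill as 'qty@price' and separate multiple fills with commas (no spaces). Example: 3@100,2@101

Answer: 1@100

Derivation:
After op 1 [order #1] market_buy(qty=3): fills=none; bids=[-] asks=[-]
After op 2 [order #2] market_buy(qty=7): fills=none; bids=[-] asks=[-]
After op 3 [order #3] limit_sell(price=101, qty=7): fills=none; bids=[-] asks=[#3:7@101]
After op 4 cancel(order #3): fills=none; bids=[-] asks=[-]
After op 5 [order #4] limit_sell(price=103, qty=3): fills=none; bids=[-] asks=[#4:3@103]
After op 6 [order #5] limit_buy(price=101, qty=4): fills=none; bids=[#5:4@101] asks=[#4:3@103]
After op 7 cancel(order #3): fills=none; bids=[#5:4@101] asks=[#4:3@103]
After op 8 cancel(order #4): fills=none; bids=[#5:4@101] asks=[-]
After op 9 [order #100] limit_sell(price=100, qty=5): fills=#5x#100:4@101; bids=[-] asks=[#100:1@100]
After op 10 [order #101] limit_buy(price=105, qty=5): fills=#101x#100:1@100; bids=[#101:4@105] asks=[-]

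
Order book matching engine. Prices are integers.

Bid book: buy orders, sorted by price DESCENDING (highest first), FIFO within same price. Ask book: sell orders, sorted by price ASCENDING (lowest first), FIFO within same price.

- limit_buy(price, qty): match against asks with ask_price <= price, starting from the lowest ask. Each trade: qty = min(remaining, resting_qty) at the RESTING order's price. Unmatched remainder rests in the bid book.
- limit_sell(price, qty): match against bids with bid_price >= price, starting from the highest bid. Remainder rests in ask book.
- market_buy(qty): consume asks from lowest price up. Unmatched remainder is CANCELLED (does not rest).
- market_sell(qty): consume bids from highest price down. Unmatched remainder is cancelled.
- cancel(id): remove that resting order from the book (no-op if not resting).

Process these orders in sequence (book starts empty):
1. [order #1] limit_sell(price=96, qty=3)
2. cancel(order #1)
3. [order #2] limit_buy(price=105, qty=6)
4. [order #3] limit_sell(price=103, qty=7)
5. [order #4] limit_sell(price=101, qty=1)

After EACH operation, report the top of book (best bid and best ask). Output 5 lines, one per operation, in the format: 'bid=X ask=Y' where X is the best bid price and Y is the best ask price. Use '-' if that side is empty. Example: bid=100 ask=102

After op 1 [order #1] limit_sell(price=96, qty=3): fills=none; bids=[-] asks=[#1:3@96]
After op 2 cancel(order #1): fills=none; bids=[-] asks=[-]
After op 3 [order #2] limit_buy(price=105, qty=6): fills=none; bids=[#2:6@105] asks=[-]
After op 4 [order #3] limit_sell(price=103, qty=7): fills=#2x#3:6@105; bids=[-] asks=[#3:1@103]
After op 5 [order #4] limit_sell(price=101, qty=1): fills=none; bids=[-] asks=[#4:1@101 #3:1@103]

Answer: bid=- ask=96
bid=- ask=-
bid=105 ask=-
bid=- ask=103
bid=- ask=101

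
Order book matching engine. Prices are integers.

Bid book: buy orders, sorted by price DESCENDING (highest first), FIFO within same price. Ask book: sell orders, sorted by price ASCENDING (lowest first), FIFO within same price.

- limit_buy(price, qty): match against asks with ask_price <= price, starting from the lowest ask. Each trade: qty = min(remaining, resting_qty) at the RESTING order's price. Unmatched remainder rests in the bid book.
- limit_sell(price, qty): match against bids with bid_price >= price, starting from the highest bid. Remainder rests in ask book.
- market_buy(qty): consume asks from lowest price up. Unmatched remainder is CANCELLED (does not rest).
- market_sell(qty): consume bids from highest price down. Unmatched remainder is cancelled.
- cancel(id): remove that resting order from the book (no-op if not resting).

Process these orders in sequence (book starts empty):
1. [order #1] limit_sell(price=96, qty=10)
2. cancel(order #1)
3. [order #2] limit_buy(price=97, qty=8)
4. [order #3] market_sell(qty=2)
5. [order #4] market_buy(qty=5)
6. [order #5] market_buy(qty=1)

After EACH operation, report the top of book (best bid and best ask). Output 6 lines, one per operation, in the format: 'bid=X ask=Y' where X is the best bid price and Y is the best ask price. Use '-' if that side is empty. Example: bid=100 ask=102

After op 1 [order #1] limit_sell(price=96, qty=10): fills=none; bids=[-] asks=[#1:10@96]
After op 2 cancel(order #1): fills=none; bids=[-] asks=[-]
After op 3 [order #2] limit_buy(price=97, qty=8): fills=none; bids=[#2:8@97] asks=[-]
After op 4 [order #3] market_sell(qty=2): fills=#2x#3:2@97; bids=[#2:6@97] asks=[-]
After op 5 [order #4] market_buy(qty=5): fills=none; bids=[#2:6@97] asks=[-]
After op 6 [order #5] market_buy(qty=1): fills=none; bids=[#2:6@97] asks=[-]

Answer: bid=- ask=96
bid=- ask=-
bid=97 ask=-
bid=97 ask=-
bid=97 ask=-
bid=97 ask=-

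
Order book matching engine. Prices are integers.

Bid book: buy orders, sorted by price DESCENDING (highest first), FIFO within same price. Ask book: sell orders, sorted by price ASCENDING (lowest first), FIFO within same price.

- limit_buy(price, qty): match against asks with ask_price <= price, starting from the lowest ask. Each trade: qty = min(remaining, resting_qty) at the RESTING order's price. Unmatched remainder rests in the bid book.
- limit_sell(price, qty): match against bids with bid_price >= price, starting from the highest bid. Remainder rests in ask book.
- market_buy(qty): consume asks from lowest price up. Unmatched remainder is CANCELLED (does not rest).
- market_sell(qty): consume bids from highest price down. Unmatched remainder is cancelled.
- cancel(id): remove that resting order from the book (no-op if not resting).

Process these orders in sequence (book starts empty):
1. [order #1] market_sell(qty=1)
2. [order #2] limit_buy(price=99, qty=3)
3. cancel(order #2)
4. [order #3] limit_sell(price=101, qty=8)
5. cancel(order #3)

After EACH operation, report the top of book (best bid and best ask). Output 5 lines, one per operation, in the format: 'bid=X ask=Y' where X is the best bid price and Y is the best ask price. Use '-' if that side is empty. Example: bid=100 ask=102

Answer: bid=- ask=-
bid=99 ask=-
bid=- ask=-
bid=- ask=101
bid=- ask=-

Derivation:
After op 1 [order #1] market_sell(qty=1): fills=none; bids=[-] asks=[-]
After op 2 [order #2] limit_buy(price=99, qty=3): fills=none; bids=[#2:3@99] asks=[-]
After op 3 cancel(order #2): fills=none; bids=[-] asks=[-]
After op 4 [order #3] limit_sell(price=101, qty=8): fills=none; bids=[-] asks=[#3:8@101]
After op 5 cancel(order #3): fills=none; bids=[-] asks=[-]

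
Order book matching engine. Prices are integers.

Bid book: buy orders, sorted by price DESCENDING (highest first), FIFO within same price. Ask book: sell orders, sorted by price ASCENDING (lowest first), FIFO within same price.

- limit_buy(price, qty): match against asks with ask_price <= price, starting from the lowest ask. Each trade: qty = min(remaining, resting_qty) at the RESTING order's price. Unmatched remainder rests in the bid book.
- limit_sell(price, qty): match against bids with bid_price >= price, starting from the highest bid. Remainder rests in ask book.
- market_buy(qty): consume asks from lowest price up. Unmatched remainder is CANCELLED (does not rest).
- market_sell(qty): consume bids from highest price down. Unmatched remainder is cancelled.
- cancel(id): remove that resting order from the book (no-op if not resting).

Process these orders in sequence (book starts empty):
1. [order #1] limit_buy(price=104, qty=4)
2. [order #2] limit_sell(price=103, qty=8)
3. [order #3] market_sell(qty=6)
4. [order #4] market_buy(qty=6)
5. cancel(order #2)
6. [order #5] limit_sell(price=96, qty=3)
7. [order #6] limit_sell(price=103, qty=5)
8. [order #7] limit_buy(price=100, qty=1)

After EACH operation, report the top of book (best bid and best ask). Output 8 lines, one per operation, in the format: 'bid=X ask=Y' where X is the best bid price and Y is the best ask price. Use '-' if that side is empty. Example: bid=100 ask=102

After op 1 [order #1] limit_buy(price=104, qty=4): fills=none; bids=[#1:4@104] asks=[-]
After op 2 [order #2] limit_sell(price=103, qty=8): fills=#1x#2:4@104; bids=[-] asks=[#2:4@103]
After op 3 [order #3] market_sell(qty=6): fills=none; bids=[-] asks=[#2:4@103]
After op 4 [order #4] market_buy(qty=6): fills=#4x#2:4@103; bids=[-] asks=[-]
After op 5 cancel(order #2): fills=none; bids=[-] asks=[-]
After op 6 [order #5] limit_sell(price=96, qty=3): fills=none; bids=[-] asks=[#5:3@96]
After op 7 [order #6] limit_sell(price=103, qty=5): fills=none; bids=[-] asks=[#5:3@96 #6:5@103]
After op 8 [order #7] limit_buy(price=100, qty=1): fills=#7x#5:1@96; bids=[-] asks=[#5:2@96 #6:5@103]

Answer: bid=104 ask=-
bid=- ask=103
bid=- ask=103
bid=- ask=-
bid=- ask=-
bid=- ask=96
bid=- ask=96
bid=- ask=96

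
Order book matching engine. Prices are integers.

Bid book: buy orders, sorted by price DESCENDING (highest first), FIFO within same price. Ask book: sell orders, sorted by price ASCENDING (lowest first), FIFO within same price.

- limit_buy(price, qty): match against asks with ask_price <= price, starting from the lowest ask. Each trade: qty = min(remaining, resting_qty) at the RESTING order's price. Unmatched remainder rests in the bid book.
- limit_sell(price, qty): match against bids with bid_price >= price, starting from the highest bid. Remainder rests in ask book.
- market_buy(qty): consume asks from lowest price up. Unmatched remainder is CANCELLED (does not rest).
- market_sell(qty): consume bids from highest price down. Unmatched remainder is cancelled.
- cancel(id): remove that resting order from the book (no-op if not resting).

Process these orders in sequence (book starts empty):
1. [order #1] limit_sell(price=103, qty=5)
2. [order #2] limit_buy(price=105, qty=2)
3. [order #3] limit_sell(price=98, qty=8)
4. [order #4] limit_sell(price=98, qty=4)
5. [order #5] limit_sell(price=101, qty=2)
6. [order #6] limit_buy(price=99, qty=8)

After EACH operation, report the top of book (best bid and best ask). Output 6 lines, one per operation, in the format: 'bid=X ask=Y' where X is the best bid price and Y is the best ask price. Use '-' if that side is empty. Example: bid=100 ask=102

Answer: bid=- ask=103
bid=- ask=103
bid=- ask=98
bid=- ask=98
bid=- ask=98
bid=- ask=98

Derivation:
After op 1 [order #1] limit_sell(price=103, qty=5): fills=none; bids=[-] asks=[#1:5@103]
After op 2 [order #2] limit_buy(price=105, qty=2): fills=#2x#1:2@103; bids=[-] asks=[#1:3@103]
After op 3 [order #3] limit_sell(price=98, qty=8): fills=none; bids=[-] asks=[#3:8@98 #1:3@103]
After op 4 [order #4] limit_sell(price=98, qty=4): fills=none; bids=[-] asks=[#3:8@98 #4:4@98 #1:3@103]
After op 5 [order #5] limit_sell(price=101, qty=2): fills=none; bids=[-] asks=[#3:8@98 #4:4@98 #5:2@101 #1:3@103]
After op 6 [order #6] limit_buy(price=99, qty=8): fills=#6x#3:8@98; bids=[-] asks=[#4:4@98 #5:2@101 #1:3@103]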